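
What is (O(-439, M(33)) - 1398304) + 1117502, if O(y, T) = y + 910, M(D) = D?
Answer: -280331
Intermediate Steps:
O(y, T) = 910 + y
(O(-439, M(33)) - 1398304) + 1117502 = ((910 - 439) - 1398304) + 1117502 = (471 - 1398304) + 1117502 = -1397833 + 1117502 = -280331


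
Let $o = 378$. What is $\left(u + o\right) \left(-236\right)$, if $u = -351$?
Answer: $-6372$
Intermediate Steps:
$\left(u + o\right) \left(-236\right) = \left(-351 + 378\right) \left(-236\right) = 27 \left(-236\right) = -6372$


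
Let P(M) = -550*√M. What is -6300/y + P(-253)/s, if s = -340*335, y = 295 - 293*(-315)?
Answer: -630/9259 + 11*I*√253/2278 ≈ -0.068042 + 0.076807*I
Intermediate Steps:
y = 92590 (y = 295 + 92295 = 92590)
s = -113900
-6300/y + P(-253)/s = -6300/92590 - 550*I*√253/(-113900) = -6300*1/92590 - 550*I*√253*(-1/113900) = -630/9259 - 550*I*√253*(-1/113900) = -630/9259 + 11*I*√253/2278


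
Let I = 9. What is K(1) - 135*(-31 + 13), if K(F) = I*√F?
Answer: 2439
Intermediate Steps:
K(F) = 9*√F
K(1) - 135*(-31 + 13) = 9*√1 - 135*(-31 + 13) = 9*1 - 135*(-18) = 9 + 2430 = 2439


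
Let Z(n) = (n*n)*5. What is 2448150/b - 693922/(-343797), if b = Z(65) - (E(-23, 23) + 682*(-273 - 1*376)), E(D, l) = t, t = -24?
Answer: 387828249908/53147234433 ≈ 7.2972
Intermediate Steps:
E(D, l) = -24
Z(n) = 5*n**2 (Z(n) = n**2*5 = 5*n**2)
b = 463767 (b = 5*65**2 - (-24 + 682*(-273 - 1*376)) = 5*4225 - (-24 + 682*(-273 - 376)) = 21125 - (-24 + 682*(-649)) = 21125 - (-24 - 442618) = 21125 - 1*(-442642) = 21125 + 442642 = 463767)
2448150/b - 693922/(-343797) = 2448150/463767 - 693922/(-343797) = 2448150*(1/463767) - 693922*(-1/343797) = 816050/154589 + 693922/343797 = 387828249908/53147234433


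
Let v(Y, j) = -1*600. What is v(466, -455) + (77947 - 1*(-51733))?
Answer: 129080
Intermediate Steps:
v(Y, j) = -600
v(466, -455) + (77947 - 1*(-51733)) = -600 + (77947 - 1*(-51733)) = -600 + (77947 + 51733) = -600 + 129680 = 129080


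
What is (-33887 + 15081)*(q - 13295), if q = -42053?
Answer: 1040874488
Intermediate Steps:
(-33887 + 15081)*(q - 13295) = (-33887 + 15081)*(-42053 - 13295) = -18806*(-55348) = 1040874488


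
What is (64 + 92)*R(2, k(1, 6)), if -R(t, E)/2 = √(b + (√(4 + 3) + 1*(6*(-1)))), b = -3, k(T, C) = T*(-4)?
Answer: -312*I*√(9 - √7) ≈ -786.48*I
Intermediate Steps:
k(T, C) = -4*T
R(t, E) = -2*√(-9 + √7) (R(t, E) = -2*√(-3 + (√(4 + 3) + 1*(6*(-1)))) = -2*√(-3 + (√7 + 1*(-6))) = -2*√(-3 + (√7 - 6)) = -2*√(-3 + (-6 + √7)) = -2*√(-9 + √7))
(64 + 92)*R(2, k(1, 6)) = (64 + 92)*(-2*I*√(9 - √7)) = 156*(-2*I*√(9 - √7)) = -312*I*√(9 - √7)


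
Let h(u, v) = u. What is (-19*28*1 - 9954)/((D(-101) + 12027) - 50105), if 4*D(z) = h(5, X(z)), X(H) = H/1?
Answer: 41944/152307 ≈ 0.27539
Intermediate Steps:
X(H) = H (X(H) = H*1 = H)
D(z) = 5/4 (D(z) = (¼)*5 = 5/4)
(-19*28*1 - 9954)/((D(-101) + 12027) - 50105) = (-19*28*1 - 9954)/((5/4 + 12027) - 50105) = (-532*1 - 9954)/(48113/4 - 50105) = (-532 - 9954)/(-152307/4) = -10486*(-4/152307) = 41944/152307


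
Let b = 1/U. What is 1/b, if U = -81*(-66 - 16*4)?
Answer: 10530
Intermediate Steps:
U = 10530 (U = -81*(-66 - 64) = -81*(-130) = 10530)
b = 1/10530 ≈ 9.4967e-5
1/b = 1/(1/10530) = 10530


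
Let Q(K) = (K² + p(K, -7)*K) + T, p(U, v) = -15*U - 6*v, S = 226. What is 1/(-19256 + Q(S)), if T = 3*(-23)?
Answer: -1/724897 ≈ -1.3795e-6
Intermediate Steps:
T = -69
Q(K) = -69 + K² + K*(42 - 15*K) (Q(K) = (K² + (-15*K - 6*(-7))*K) - 69 = (K² + (-15*K + 42)*K) - 69 = (K² + (42 - 15*K)*K) - 69 = (K² + K*(42 - 15*K)) - 69 = -69 + K² + K*(42 - 15*K))
1/(-19256 + Q(S)) = 1/(-19256 + (-69 - 14*226² + 42*226)) = 1/(-19256 + (-69 - 14*51076 + 9492)) = 1/(-19256 + (-69 - 715064 + 9492)) = 1/(-19256 - 705641) = 1/(-724897) = -1/724897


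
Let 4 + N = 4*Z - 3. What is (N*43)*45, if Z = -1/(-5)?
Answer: -11997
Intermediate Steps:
Z = ⅕ (Z = -1*(-⅕) = ⅕ ≈ 0.20000)
N = -31/5 (N = -4 + (4*(⅕) - 3) = -4 + (⅘ - 3) = -4 - 11/5 = -31/5 ≈ -6.2000)
(N*43)*45 = -31/5*43*45 = -1333/5*45 = -11997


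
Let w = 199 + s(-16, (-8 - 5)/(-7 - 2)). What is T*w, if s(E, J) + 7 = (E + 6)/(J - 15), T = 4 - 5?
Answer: -11757/61 ≈ -192.74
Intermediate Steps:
T = -1
s(E, J) = -7 + (6 + E)/(-15 + J) (s(E, J) = -7 + (E + 6)/(J - 15) = -7 + (6 + E)/(-15 + J))
w = 11757/61 (w = 199 + (111 - 16 - 7*(-8 - 5)/(-7 - 2))/(-15 + (-8 - 5)/(-7 - 2)) = 199 + (111 - 16 - (-91)/(-9))/(-15 - 13/(-9)) = 199 + (111 - 16 - (-91)*(-1)/9)/(-15 - 13*(-⅑)) = 199 + (111 - 16 - 7*13/9)/(-15 + 13/9) = 199 + (111 - 16 - 91/9)/(-122/9) = 199 - 9/122*764/9 = 199 - 382/61 = 11757/61 ≈ 192.74)
T*w = -1*11757/61 = -11757/61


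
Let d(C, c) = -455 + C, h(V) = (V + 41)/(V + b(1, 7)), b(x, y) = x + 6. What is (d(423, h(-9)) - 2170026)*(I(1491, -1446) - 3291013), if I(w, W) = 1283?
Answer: 7138904904340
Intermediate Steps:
b(x, y) = 6 + x
h(V) = (41 + V)/(7 + V) (h(V) = (V + 41)/(V + (6 + 1)) = (41 + V)/(V + 7) = (41 + V)/(7 + V))
(d(423, h(-9)) - 2170026)*(I(1491, -1446) - 3291013) = ((-455 + 423) - 2170026)*(1283 - 3291013) = (-32 - 2170026)*(-3289730) = -2170058*(-3289730) = 7138904904340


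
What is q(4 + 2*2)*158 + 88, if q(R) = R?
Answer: 1352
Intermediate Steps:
q(4 + 2*2)*158 + 88 = (4 + 2*2)*158 + 88 = (4 + 4)*158 + 88 = 8*158 + 88 = 1264 + 88 = 1352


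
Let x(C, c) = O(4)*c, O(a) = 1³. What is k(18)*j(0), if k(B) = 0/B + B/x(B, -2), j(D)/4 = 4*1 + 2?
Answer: -216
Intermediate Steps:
O(a) = 1
j(D) = 24 (j(D) = 4*(4*1 + 2) = 4*(4 + 2) = 4*6 = 24)
x(C, c) = c (x(C, c) = 1*c = c)
k(B) = -B/2 (k(B) = 0/B + B/(-2) = 0 + B*(-½) = 0 - B/2 = -B/2)
k(18)*j(0) = -½*18*24 = -9*24 = -216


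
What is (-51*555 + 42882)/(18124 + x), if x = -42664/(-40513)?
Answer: 590558001/734300276 ≈ 0.80425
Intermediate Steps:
x = 42664/40513 (x = -42664*(-1/40513) = 42664/40513 ≈ 1.0531)
(-51*555 + 42882)/(18124 + x) = (-51*555 + 42882)/(18124 + 42664/40513) = (-28305 + 42882)/(734300276/40513) = 14577*(40513/734300276) = 590558001/734300276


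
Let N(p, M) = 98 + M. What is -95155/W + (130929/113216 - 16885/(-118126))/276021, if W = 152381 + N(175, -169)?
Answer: -5854266930783325229/9370712155436531136 ≈ -0.62474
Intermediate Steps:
W = 152310 (W = 152381 + (98 - 169) = 152381 - 71 = 152310)
-95155/W + (130929/113216 - 16885/(-118126))/276021 = -95155/152310 + (130929/113216 - 16885/(-118126))/276021 = -95155*1/152310 + (130929*(1/113216) - 16885*(-1/118126))*(1/276021) = -19031/30462 + (130929/113216 + 16885/118126)*(1/276021) = -19031/30462 + (8688885607/6686876608)*(1/276021) = -19031/30462 + 8688885607/1845718368216768 = -5854266930783325229/9370712155436531136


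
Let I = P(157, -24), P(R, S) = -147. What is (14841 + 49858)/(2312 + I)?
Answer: 64699/2165 ≈ 29.884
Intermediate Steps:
I = -147
(14841 + 49858)/(2312 + I) = (14841 + 49858)/(2312 - 147) = 64699/2165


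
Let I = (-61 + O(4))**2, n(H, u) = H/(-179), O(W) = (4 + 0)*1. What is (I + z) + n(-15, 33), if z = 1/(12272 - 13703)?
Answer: 832249387/256149 ≈ 3249.1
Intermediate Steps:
O(W) = 4 (O(W) = 4*1 = 4)
n(H, u) = -H/179 (n(H, u) = H*(-1/179) = -H/179)
z = -1/1431 (z = 1/(-1431) = -1/1431 ≈ -0.00069881)
I = 3249 (I = (-61 + 4)**2 = (-57)**2 = 3249)
(I + z) + n(-15, 33) = (3249 - 1/1431) - 1/179*(-15) = 4649318/1431 + 15/179 = 832249387/256149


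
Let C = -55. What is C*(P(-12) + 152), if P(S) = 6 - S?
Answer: -9350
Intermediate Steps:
C*(P(-12) + 152) = -55*((6 - 1*(-12)) + 152) = -55*((6 + 12) + 152) = -55*(18 + 152) = -55*170 = -9350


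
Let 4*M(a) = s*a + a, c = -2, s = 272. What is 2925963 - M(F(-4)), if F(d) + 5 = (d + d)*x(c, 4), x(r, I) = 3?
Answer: 11711769/4 ≈ 2.9279e+6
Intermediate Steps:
F(d) = -5 + 6*d (F(d) = -5 + (d + d)*3 = -5 + (2*d)*3 = -5 + 6*d)
M(a) = 273*a/4 (M(a) = (272*a + a)/4 = (273*a)/4 = 273*a/4)
2925963 - M(F(-4)) = 2925963 - 273*(-5 + 6*(-4))/4 = 2925963 - 273*(-5 - 24)/4 = 2925963 - 273*(-29)/4 = 2925963 - 1*(-7917/4) = 2925963 + 7917/4 = 11711769/4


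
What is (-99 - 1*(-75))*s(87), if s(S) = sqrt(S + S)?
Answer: -24*sqrt(174) ≈ -316.58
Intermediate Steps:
s(S) = sqrt(2)*sqrt(S) (s(S) = sqrt(2*S) = sqrt(2)*sqrt(S))
(-99 - 1*(-75))*s(87) = (-99 - 1*(-75))*(sqrt(2)*sqrt(87)) = (-99 + 75)*sqrt(174) = -24*sqrt(174)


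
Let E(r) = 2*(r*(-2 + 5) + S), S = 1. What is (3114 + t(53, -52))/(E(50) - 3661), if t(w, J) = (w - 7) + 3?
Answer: -3163/3359 ≈ -0.94165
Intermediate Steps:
t(w, J) = -4 + w (t(w, J) = (-7 + w) + 3 = -4 + w)
E(r) = 2 + 6*r (E(r) = 2*(r*(-2 + 5) + 1) = 2*(r*3 + 1) = 2*(3*r + 1) = 2*(1 + 3*r) = 2 + 6*r)
(3114 + t(53, -52))/(E(50) - 3661) = (3114 + (-4 + 53))/((2 + 6*50) - 3661) = (3114 + 49)/((2 + 300) - 3661) = 3163/(302 - 3661) = 3163/(-3359) = 3163*(-1/3359) = -3163/3359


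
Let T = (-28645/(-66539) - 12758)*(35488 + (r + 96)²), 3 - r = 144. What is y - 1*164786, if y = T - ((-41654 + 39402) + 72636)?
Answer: -1385196967437/2893 ≈ -4.7881e+8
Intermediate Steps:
r = -141 (r = 3 - 1*144 = 3 - 144 = -141)
T = -1384516620627/2893 (T = (-28645/(-66539) - 12758)*(35488 + (-141 + 96)²) = (-28645*(-1/66539) - 12758)*(35488 + (-45)²) = (28645/66539 - 12758)*(35488 + 2025) = -848875917/66539*37513 = -1384516620627/2893 ≈ -4.7857e+8)
y = -1384720241539/2893 (y = -1384516620627/2893 - ((-41654 + 39402) + 72636) = -1384516620627/2893 - (-2252 + 72636) = -1384516620627/2893 - 1*70384 = -1384516620627/2893 - 70384 = -1384720241539/2893 ≈ -4.7865e+8)
y - 1*164786 = -1384720241539/2893 - 1*164786 = -1384720241539/2893 - 164786 = -1385196967437/2893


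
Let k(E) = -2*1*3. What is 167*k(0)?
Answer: -1002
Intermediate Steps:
k(E) = -6 (k(E) = -2*3 = -6)
167*k(0) = 167*(-6) = -1002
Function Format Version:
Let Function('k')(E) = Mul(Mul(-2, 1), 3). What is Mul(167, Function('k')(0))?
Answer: -1002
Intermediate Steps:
Function('k')(E) = -6 (Function('k')(E) = Mul(-2, 3) = -6)
Mul(167, Function('k')(0)) = Mul(167, -6) = -1002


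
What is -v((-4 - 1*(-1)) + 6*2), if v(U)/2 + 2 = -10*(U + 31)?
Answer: 804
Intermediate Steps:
v(U) = -624 - 20*U (v(U) = -4 + 2*(-10*(U + 31)) = -4 + 2*(-10*(31 + U)) = -4 + 2*(-310 - 10*U) = -4 + (-620 - 20*U) = -624 - 20*U)
-v((-4 - 1*(-1)) + 6*2) = -(-624 - 20*((-4 - 1*(-1)) + 6*2)) = -(-624 - 20*((-4 + 1) + 12)) = -(-624 - 20*(-3 + 12)) = -(-624 - 20*9) = -(-624 - 180) = -1*(-804) = 804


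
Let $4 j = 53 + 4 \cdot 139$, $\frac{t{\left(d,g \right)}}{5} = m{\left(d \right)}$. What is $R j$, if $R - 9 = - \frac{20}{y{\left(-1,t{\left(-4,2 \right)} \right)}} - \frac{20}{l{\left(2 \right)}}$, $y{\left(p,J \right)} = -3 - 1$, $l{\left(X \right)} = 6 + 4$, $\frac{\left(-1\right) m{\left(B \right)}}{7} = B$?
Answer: $1827$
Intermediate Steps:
$m{\left(B \right)} = - 7 B$
$l{\left(X \right)} = 10$
$t{\left(d,g \right)} = - 35 d$ ($t{\left(d,g \right)} = 5 \left(- 7 d\right) = - 35 d$)
$j = \frac{609}{4}$ ($j = \frac{53 + 4 \cdot 139}{4} = \frac{53 + 556}{4} = \frac{1}{4} \cdot 609 = \frac{609}{4} \approx 152.25$)
$y{\left(p,J \right)} = -4$ ($y{\left(p,J \right)} = -3 - 1 = -4$)
$R = 12$ ($R = 9 - \left(-5 + 2\right) = 9 - -3 = 9 + \left(5 - 2\right) = 9 + 3 = 12$)
$R j = 12 \cdot \frac{609}{4} = 1827$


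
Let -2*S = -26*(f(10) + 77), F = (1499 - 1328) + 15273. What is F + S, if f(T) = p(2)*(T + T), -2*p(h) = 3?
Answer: 16055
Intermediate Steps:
p(h) = -3/2 (p(h) = -½*3 = -3/2)
F = 15444 (F = 171 + 15273 = 15444)
f(T) = -3*T (f(T) = -3*(T + T)/2 = -3*T)
S = 611 (S = -(-13)*(-3*10 + 77) = -(-13)*(-30 + 77) = -(-13)*47 = -½*(-1222) = 611)
F + S = 15444 + 611 = 16055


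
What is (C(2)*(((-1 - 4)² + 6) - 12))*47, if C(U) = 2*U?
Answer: 3572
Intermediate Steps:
(C(2)*(((-1 - 4)² + 6) - 12))*47 = ((2*2)*(((-1 - 4)² + 6) - 12))*47 = (4*(((-5)² + 6) - 12))*47 = (4*((25 + 6) - 12))*47 = (4*(31 - 12))*47 = (4*19)*47 = 76*47 = 3572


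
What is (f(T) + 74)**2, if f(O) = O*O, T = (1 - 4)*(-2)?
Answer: 12100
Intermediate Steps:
T = 6 (T = -3*(-2) = 6)
f(O) = O**2
(f(T) + 74)**2 = (6**2 + 74)**2 = (36 + 74)**2 = 110**2 = 12100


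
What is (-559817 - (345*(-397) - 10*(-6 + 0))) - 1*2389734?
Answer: -2812646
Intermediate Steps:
(-559817 - (345*(-397) - 10*(-6 + 0))) - 1*2389734 = (-559817 - (-136965 - 10*(-6))) - 2389734 = (-559817 - (-136965 + 60)) - 2389734 = (-559817 - 1*(-136905)) - 2389734 = (-559817 + 136905) - 2389734 = -422912 - 2389734 = -2812646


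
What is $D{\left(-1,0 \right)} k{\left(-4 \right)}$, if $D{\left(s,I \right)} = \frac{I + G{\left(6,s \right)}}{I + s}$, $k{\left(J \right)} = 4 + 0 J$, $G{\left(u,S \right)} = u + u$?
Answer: $-48$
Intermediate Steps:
$G{\left(u,S \right)} = 2 u$
$k{\left(J \right)} = 4$ ($k{\left(J \right)} = 4 + 0 = 4$)
$D{\left(s,I \right)} = \frac{12 + I}{I + s}$ ($D{\left(s,I \right)} = \frac{I + 2 \cdot 6}{I + s} = \frac{I + 12}{I + s} = \frac{12 + I}{I + s}$)
$D{\left(-1,0 \right)} k{\left(-4 \right)} = \frac{12 + 0}{0 - 1} \cdot 4 = \frac{1}{-1} \cdot 12 \cdot 4 = \left(-1\right) 12 \cdot 4 = \left(-12\right) 4 = -48$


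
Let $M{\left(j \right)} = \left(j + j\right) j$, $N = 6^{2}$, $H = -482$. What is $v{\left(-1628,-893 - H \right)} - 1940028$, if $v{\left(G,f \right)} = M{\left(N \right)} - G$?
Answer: $-1935808$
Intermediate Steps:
$N = 36$
$M{\left(j \right)} = 2 j^{2}$ ($M{\left(j \right)} = 2 j j = 2 j^{2}$)
$v{\left(G,f \right)} = 2592 - G$ ($v{\left(G,f \right)} = 2 \cdot 36^{2} - G = 2 \cdot 1296 - G = 2592 - G$)
$v{\left(-1628,-893 - H \right)} - 1940028 = \left(2592 - -1628\right) - 1940028 = \left(2592 + 1628\right) - 1940028 = 4220 - 1940028 = -1935808$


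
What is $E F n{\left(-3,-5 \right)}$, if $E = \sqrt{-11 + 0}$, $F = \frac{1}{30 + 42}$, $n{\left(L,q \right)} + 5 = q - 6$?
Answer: $- \frac{2 i \sqrt{11}}{9} \approx - 0.73703 i$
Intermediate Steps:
$n{\left(L,q \right)} = -11 + q$ ($n{\left(L,q \right)} = -5 + \left(q - 6\right) = -5 + \left(-6 + q\right) = -11 + q$)
$F = \frac{1}{72} \approx 0.013889$
$E = i \sqrt{11}$ ($E = \sqrt{-11} = i \sqrt{11} \approx 3.3166 i$)
$E F n{\left(-3,-5 \right)} = i \sqrt{11} \cdot \frac{1}{72} \left(-11 - 5\right) = \frac{i \sqrt{11}}{72} \left(-16\right) = - \frac{2 i \sqrt{11}}{9}$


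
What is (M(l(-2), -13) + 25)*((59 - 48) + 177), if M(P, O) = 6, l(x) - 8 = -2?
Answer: 5828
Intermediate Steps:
l(x) = 6 (l(x) = 8 - 2 = 6)
(M(l(-2), -13) + 25)*((59 - 48) + 177) = (6 + 25)*((59 - 48) + 177) = 31*(11 + 177) = 31*188 = 5828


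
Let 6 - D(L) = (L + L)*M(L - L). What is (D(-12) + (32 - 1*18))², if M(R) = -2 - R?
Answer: 784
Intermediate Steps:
D(L) = 6 + 4*L (D(L) = 6 - (L + L)*(-2 - (L - L)) = 6 - 2*L*(-2 - 1*0) = 6 - 2*L*(-2 + 0) = 6 - 2*L*(-2) = 6 - (-4)*L = 6 + 4*L)
(D(-12) + (32 - 1*18))² = ((6 + 4*(-12)) + (32 - 1*18))² = ((6 - 48) + (32 - 18))² = (-42 + 14)² = (-28)² = 784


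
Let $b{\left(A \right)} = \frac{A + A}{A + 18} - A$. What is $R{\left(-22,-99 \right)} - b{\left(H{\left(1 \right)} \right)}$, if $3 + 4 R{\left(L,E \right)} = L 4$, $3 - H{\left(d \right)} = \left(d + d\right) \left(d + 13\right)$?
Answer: $- \frac{1537}{28} \approx -54.893$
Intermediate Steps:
$H{\left(d \right)} = 3 - 2 d \left(13 + d\right)$ ($H{\left(d \right)} = 3 - \left(d + d\right) \left(d + 13\right) = 3 - 2 d \left(13 + d\right)$)
$R{\left(L,E \right)} = - \frac{3}{4} + L$ ($R{\left(L,E \right)} = - \frac{3}{4} + \frac{L 4}{4} = - \frac{3}{4} + \frac{4 L}{4} = - \frac{3}{4} + L$)
$b{\left(A \right)} = - A + \frac{2 A}{18 + A}$ ($b{\left(A \right)} = \frac{2 A}{18 + A} - A = - A + \frac{2 A}{18 + A}$)
$R{\left(-22,-99 \right)} - b{\left(H{\left(1 \right)} \right)} = \left(- \frac{3}{4} - 22\right) - - \frac{\left(3 - 26 - 2 \cdot 1^{2}\right) \left(16 - \left(23 + 2\right)\right)}{18 - \left(23 + 2\right)} = - \frac{91}{4} - - \frac{\left(3 - 26 - 2\right) \left(16 - 25\right)}{18 - 25} = - \frac{91}{4} - \left(-1\right) \left(-25\right) \frac{1}{18 - 25} \left(16 - 25\right) = - \frac{91}{4} - \left(-1\right) \left(-25\right) \frac{1}{-7} \left(-9\right) = - \frac{91}{4} - \left(-1\right) \left(-25\right) \left(- \frac{1}{7}\right) \left(-9\right) = - \frac{91}{4} - \frac{225}{7} = - \frac{1537}{28}$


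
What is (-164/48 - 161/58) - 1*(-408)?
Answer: 139829/348 ≈ 401.81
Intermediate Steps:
(-164/48 - 161/58) - 1*(-408) = (-164*1/48 - 161*1/58) + 408 = (-41/12 - 161/58) + 408 = -2155/348 + 408 = 139829/348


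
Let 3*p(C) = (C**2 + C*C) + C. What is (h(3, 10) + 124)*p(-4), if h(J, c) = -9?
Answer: 3220/3 ≈ 1073.3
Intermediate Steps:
p(C) = C/3 + 2*C**2/3 (p(C) = ((C**2 + C*C) + C)/3 = ((C**2 + C**2) + C)/3 = (2*C**2 + C)/3 = (C + 2*C**2)/3 = C/3 + 2*C**2/3)
(h(3, 10) + 124)*p(-4) = (-9 + 124)*((1/3)*(-4)*(1 + 2*(-4))) = 115*((1/3)*(-4)*(1 - 8)) = 115*((1/3)*(-4)*(-7)) = 115*(28/3) = 3220/3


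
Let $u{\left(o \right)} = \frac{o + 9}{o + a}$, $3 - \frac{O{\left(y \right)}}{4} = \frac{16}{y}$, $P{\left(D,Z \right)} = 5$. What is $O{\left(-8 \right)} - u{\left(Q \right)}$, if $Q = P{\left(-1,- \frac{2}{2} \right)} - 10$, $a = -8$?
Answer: $\frac{264}{13} \approx 20.308$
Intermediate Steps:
$O{\left(y \right)} = 12 - \frac{64}{y}$ ($O{\left(y \right)} = 12 - 4 \frac{16}{y} = 12 - \frac{64}{y}$)
$Q = -5$ ($Q = 5 - 10 = -5$)
$u{\left(o \right)} = \frac{9 + o}{-8 + o}$ ($u{\left(o \right)} = \frac{o + 9}{o - 8} = \frac{9 + o}{-8 + o}$)
$O{\left(-8 \right)} - u{\left(Q \right)} = \left(12 - \frac{64}{-8}\right) - \frac{9 - 5}{-8 - 5} = \left(12 - -8\right) - \frac{1}{-13} \cdot 4 = \left(12 + 8\right) - \left(- \frac{1}{13}\right) 4 = 20 - - \frac{4}{13} = 20 + \frac{4}{13} = \frac{264}{13}$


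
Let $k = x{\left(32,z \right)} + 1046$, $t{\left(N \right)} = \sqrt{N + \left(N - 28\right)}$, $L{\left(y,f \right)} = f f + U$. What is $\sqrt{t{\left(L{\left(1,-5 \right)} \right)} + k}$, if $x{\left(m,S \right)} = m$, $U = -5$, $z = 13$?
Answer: $\sqrt{1078 + 2 \sqrt{3}} \approx 32.886$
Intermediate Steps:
$L{\left(y,f \right)} = -5 + f^{2}$ ($L{\left(y,f \right)} = f f - 5 = f^{2} - 5 = -5 + f^{2}$)
$t{\left(N \right)} = \sqrt{-28 + 2 N}$ ($t{\left(N \right)} = \sqrt{N + \left(-28 + N\right)} = \sqrt{-28 + 2 N}$)
$k = 1078$ ($k = 32 + 1046 = 1078$)
$\sqrt{t{\left(L{\left(1,-5 \right)} \right)} + k} = \sqrt{\sqrt{-28 + 2 \left(-5 + \left(-5\right)^{2}\right)} + 1078} = \sqrt{\sqrt{-28 + 2 \left(-5 + 25\right)} + 1078} = \sqrt{\sqrt{-28 + 2 \cdot 20} + 1078} = \sqrt{\sqrt{-28 + 40} + 1078} = \sqrt{\sqrt{12} + 1078} = \sqrt{2 \sqrt{3} + 1078} = \sqrt{1078 + 2 \sqrt{3}}$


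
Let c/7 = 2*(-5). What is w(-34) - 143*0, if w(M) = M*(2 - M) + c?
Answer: -1294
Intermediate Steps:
c = -70 (c = 7*(2*(-5)) = 7*(-10) = -70)
w(M) = -70 + M*(2 - M) (w(M) = M*(2 - M) - 70 = -70 + M*(2 - M))
w(-34) - 143*0 = (-70 - 1*(-34)**2 + 2*(-34)) - 143*0 = (-70 - 1*1156 - 68) - 1*0 = (-70 - 1156 - 68) + 0 = -1294 + 0 = -1294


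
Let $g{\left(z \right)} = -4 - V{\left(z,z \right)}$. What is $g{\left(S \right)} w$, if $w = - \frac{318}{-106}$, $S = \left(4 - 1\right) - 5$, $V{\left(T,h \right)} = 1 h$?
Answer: $-6$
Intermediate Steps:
$V{\left(T,h \right)} = h$
$S = -2$ ($S = 3 - 5 = -2$)
$g{\left(z \right)} = -4 - z$
$w = 3$ ($w = \left(-318\right) \left(- \frac{1}{106}\right) = 3$)
$g{\left(S \right)} w = \left(-4 - -2\right) 3 = \left(-4 + 2\right) 3 = \left(-2\right) 3 = -6$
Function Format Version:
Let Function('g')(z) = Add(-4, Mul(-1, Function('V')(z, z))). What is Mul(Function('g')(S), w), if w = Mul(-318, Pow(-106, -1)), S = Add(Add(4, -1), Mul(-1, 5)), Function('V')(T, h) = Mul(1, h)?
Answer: -6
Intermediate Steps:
Function('V')(T, h) = h
S = -2 (S = Add(3, -5) = -2)
Function('g')(z) = Add(-4, Mul(-1, z))
w = 3 (w = Mul(-318, Rational(-1, 106)) = 3)
Mul(Function('g')(S), w) = Mul(Add(-4, Mul(-1, -2)), 3) = Mul(Add(-4, 2), 3) = Mul(-2, 3) = -6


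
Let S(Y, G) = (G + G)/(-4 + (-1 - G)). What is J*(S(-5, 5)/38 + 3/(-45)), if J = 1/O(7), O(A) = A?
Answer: -53/3990 ≈ -0.013283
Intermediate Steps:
S(Y, G) = 2*G/(-5 - G) (S(Y, G) = (2*G)/(-5 - G) = 2*G/(-5 - G))
J = ⅐ (J = 1/7 = ⅐ ≈ 0.14286)
J*(S(-5, 5)/38 + 3/(-45)) = (-2*5/(5 + 5)/38 + 3/(-45))/7 = (-2*5/10*(1/38) + 3*(-1/45))/7 = (-2*5*⅒*(1/38) - 1/15)/7 = (-1*1/38 - 1/15)/7 = (-1/38 - 1/15)/7 = (⅐)*(-53/570) = -53/3990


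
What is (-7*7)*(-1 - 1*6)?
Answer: 343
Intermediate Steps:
(-7*7)*(-1 - 1*6) = -49*(-1 - 6) = -49*(-7) = 343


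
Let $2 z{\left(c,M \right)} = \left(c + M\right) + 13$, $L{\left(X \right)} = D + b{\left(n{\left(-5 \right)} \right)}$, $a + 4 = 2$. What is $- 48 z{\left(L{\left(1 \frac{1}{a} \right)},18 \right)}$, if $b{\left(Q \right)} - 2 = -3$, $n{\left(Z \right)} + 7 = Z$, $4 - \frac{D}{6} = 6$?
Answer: $-432$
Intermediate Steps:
$D = -12$ ($D = 24 - 36 = -12$)
$n{\left(Z \right)} = -7 + Z$
$b{\left(Q \right)} = -1$ ($b{\left(Q \right)} = 2 - 3 = -1$)
$a = -2$ ($a = -4 + 2 = -2$)
$L{\left(X \right)} = -13$ ($L{\left(X \right)} = -12 - 1 = -13$)
$z{\left(c,M \right)} = \frac{13}{2} + \frac{M}{2} + \frac{c}{2}$ ($z{\left(c,M \right)} = \frac{\left(c + M\right) + 13}{2} = \frac{\left(M + c\right) + 13}{2} = \frac{13 + M + c}{2} = \frac{13}{2} + \frac{M}{2} + \frac{c}{2}$)
$- 48 z{\left(L{\left(1 \frac{1}{a} \right)},18 \right)} = - 48 \left(\frac{13}{2} + \frac{1}{2} \cdot 18 + \frac{1}{2} \left(-13\right)\right) = - 48 \left(\frac{13}{2} + 9 - \frac{13}{2}\right) = \left(-48\right) 9 = -432$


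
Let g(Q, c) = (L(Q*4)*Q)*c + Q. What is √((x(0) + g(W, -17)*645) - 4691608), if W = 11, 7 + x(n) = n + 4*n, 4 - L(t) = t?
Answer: 4*√8755 ≈ 374.27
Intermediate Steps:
L(t) = 4 - t
x(n) = -7 + 5*n (x(n) = -7 + (n + 4*n) = -7 + 5*n)
g(Q, c) = Q + Q*c*(4 - 4*Q) (g(Q, c) = ((4 - Q*4)*Q)*c + Q = ((4 - 4*Q)*Q)*c + Q = (Q*(4 - 4*Q))*c + Q = Q*c*(4 - 4*Q) + Q = Q + Q*c*(4 - 4*Q))
√((x(0) + g(W, -17)*645) - 4691608) = √(((-7 + 5*0) - 1*11*(-1 + 4*(-17)*(-1 + 11))*645) - 4691608) = √(((-7 + 0) - 1*11*(-1 + 4*(-17)*10)*645) - 4691608) = √((-7 - 1*11*(-1 - 680)*645) - 4691608) = √((-7 - 1*11*(-681)*645) - 4691608) = √((-7 + 7491*645) - 4691608) = √((-7 + 4831695) - 4691608) = √(4831688 - 4691608) = √140080 = 4*√8755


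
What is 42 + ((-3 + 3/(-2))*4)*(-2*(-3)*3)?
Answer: -282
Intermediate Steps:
42 + ((-3 + 3/(-2))*4)*(-2*(-3)*3) = 42 + ((-3 + 3*(-½))*4)*(6*3) = 42 + ((-3 - 3/2)*4)*18 = 42 - 9/2*4*18 = 42 - 18*18 = 42 - 324 = -282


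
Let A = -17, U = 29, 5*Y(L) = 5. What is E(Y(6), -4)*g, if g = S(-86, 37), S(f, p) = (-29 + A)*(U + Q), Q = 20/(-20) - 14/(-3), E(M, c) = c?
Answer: 18032/3 ≈ 6010.7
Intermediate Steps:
Y(L) = 1 (Y(L) = (1/5)*5 = 1)
Q = 11/3 (Q = 20*(-1/20) - 14*(-1/3) = -1 + 14/3 = 11/3 ≈ 3.6667)
S(f, p) = -4508/3 (S(f, p) = (-29 - 17)*(29 + 11/3) = -46*98/3 = -4508/3)
g = -4508/3 ≈ -1502.7
E(Y(6), -4)*g = -4*(-4508/3) = 18032/3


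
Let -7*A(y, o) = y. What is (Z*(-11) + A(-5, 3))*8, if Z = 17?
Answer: -10432/7 ≈ -1490.3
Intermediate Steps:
A(y, o) = -y/7
(Z*(-11) + A(-5, 3))*8 = (17*(-11) - ⅐*(-5))*8 = (-187 + 5/7)*8 = -1304/7*8 = -10432/7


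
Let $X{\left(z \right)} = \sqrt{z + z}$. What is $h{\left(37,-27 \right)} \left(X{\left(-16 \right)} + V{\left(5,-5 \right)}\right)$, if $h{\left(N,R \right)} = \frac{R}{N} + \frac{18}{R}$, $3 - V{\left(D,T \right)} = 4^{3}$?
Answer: $\frac{9455}{111} - \frac{620 i \sqrt{2}}{111} \approx 85.18 - 7.8992 i$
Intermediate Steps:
$X{\left(z \right)} = \sqrt{2} \sqrt{z}$ ($X{\left(z \right)} = \sqrt{2 z} = \sqrt{2} \sqrt{z}$)
$V{\left(D,T \right)} = -61$ ($V{\left(D,T \right)} = 3 - 4^{3} = 3 - 64 = -61$)
$h{\left(N,R \right)} = \frac{18}{R} + \frac{R}{N}$
$h{\left(37,-27 \right)} \left(X{\left(-16 \right)} + V{\left(5,-5 \right)}\right) = \left(\frac{18}{-27} - \frac{27}{37}\right) \left(\sqrt{2} \sqrt{-16} - 61\right) = \left(18 \left(- \frac{1}{27}\right) - \frac{27}{37}\right) \left(\sqrt{2} \cdot 4 i - 61\right) = \left(- \frac{2}{3} - \frac{27}{37}\right) \left(4 i \sqrt{2} - 61\right) = - \frac{155 \left(-61 + 4 i \sqrt{2}\right)}{111} = \frac{9455}{111} - \frac{620 i \sqrt{2}}{111}$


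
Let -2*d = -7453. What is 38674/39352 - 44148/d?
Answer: -1593193435/146645228 ≈ -10.864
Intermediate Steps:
d = 7453/2 (d = -1/2*(-7453) = 7453/2 ≈ 3726.5)
38674/39352 - 44148/d = 38674/39352 - 44148/7453/2 = 38674*(1/39352) - 44148*2/7453 = 19337/19676 - 88296/7453 = -1593193435/146645228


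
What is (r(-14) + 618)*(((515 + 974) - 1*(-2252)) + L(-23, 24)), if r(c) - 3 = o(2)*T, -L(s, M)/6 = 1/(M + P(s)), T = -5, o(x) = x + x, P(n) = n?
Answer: 2244735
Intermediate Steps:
o(x) = 2*x
L(s, M) = -6/(M + s)
r(c) = -17 (r(c) = 3 + (2*2)*(-5) = 3 + 4*(-5) = 3 - 20 = -17)
(r(-14) + 618)*(((515 + 974) - 1*(-2252)) + L(-23, 24)) = (-17 + 618)*(((515 + 974) - 1*(-2252)) - 6/(24 - 23)) = 601*((1489 + 2252) - 6/1) = 601*(3741 - 6*1) = 601*(3741 - 6) = 601*3735 = 2244735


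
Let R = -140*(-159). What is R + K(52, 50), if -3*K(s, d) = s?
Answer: 66728/3 ≈ 22243.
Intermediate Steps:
K(s, d) = -s/3
R = 22260
R + K(52, 50) = 22260 - ⅓*52 = 22260 - 52/3 = 66728/3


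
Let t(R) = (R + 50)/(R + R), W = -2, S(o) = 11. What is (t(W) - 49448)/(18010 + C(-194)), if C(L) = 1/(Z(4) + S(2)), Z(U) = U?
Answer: -741900/270151 ≈ -2.7462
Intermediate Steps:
C(L) = 1/15 (C(L) = 1/(4 + 11) = 1/15)
t(R) = (50 + R)/(2*R) (t(R) = (50 + R)/((2*R)) = (50 + R)*(1/(2*R)) = (50 + R)/(2*R))
(t(W) - 49448)/(18010 + C(-194)) = ((½)*(50 - 2)/(-2) - 49448)/(18010 + 1/15) = ((½)*(-½)*48 - 49448)/(270151/15) = (-12 - 49448)*(15/270151) = -49460*15/270151 = -741900/270151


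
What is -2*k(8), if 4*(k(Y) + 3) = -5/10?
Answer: 25/4 ≈ 6.2500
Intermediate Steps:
k(Y) = -25/8 (k(Y) = -3 + (-5/10)/4 = -3 + (-5*⅒)/4 = -3 + (¼)*(-½) = -3 - ⅛ = -25/8)
-2*k(8) = -2*(-25/8) = 25/4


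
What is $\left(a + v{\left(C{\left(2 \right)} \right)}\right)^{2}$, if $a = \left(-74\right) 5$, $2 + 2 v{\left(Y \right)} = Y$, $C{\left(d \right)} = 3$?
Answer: $\frac{546121}{4} \approx 1.3653 \cdot 10^{5}$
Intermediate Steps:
$v{\left(Y \right)} = -1 + \frac{Y}{2}$
$a = -370$
$\left(a + v{\left(C{\left(2 \right)} \right)}\right)^{2} = \left(-370 + \left(-1 + \frac{1}{2} \cdot 3\right)\right)^{2} = \left(-370 + \left(-1 + \frac{3}{2}\right)\right)^{2} = \left(-370 + \frac{1}{2}\right)^{2} = \left(- \frac{739}{2}\right)^{2} = \frac{546121}{4}$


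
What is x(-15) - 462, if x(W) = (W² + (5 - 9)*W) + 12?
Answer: -165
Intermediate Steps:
x(W) = 12 + W² - 4*W (x(W) = (W² - 4*W) + 12 = 12 + W² - 4*W)
x(-15) - 462 = (12 + (-15)² - 4*(-15)) - 462 = (12 + 225 + 60) - 462 = 297 - 462 = -165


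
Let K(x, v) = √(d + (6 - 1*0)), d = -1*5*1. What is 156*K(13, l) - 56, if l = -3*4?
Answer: 100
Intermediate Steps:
d = -5 (d = -5*1 = -5)
l = -12
K(x, v) = 1 (K(x, v) = √(-5 + (6 - 1*0)) = √(-5 + (6 + 0)) = √(-5 + 6) = √1 = 1)
156*K(13, l) - 56 = 156*1 - 56 = 156 - 56 = 100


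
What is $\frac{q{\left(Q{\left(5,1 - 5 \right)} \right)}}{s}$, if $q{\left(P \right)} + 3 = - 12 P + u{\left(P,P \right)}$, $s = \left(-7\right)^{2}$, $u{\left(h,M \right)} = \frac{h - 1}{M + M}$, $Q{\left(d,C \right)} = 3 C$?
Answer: $\frac{3397}{1176} \approx 2.8886$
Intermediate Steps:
$u{\left(h,M \right)} = \frac{-1 + h}{2 M}$
$s = 49$
$q{\left(P \right)} = -3 - 12 P + \frac{-1 + P}{2 P}$ ($q{\left(P \right)} = -3 - \left(12 P - \frac{-1 + P}{2 P}\right) = -3 - 12 P + \frac{-1 + P}{2 P}$)
$\frac{q{\left(Q{\left(5,1 - 5 \right)} \right)}}{s} = \frac{- \frac{5}{2} - 12 \cdot 3 \left(1 - 5\right) - \frac{1}{2 \cdot 3 \left(1 - 5\right)}}{49} = \left(- \frac{5}{2} - 12 \cdot 3 \left(1 - 5\right) - \frac{1}{2 \cdot 3 \left(1 - 5\right)}\right) \frac{1}{49} = \left(- \frac{5}{2} - 12 \cdot 3 \left(-4\right) - \frac{1}{2 \cdot 3 \left(-4\right)}\right) \frac{1}{49} = \left(- \frac{5}{2} - -144 - \frac{1}{2 \left(-12\right)}\right) \frac{1}{49} = \left(- \frac{5}{2} + 144 - - \frac{1}{24}\right) \frac{1}{49} = \left(- \frac{5}{2} + 144 + \frac{1}{24}\right) \frac{1}{49} = \frac{3397}{24} \cdot \frac{1}{49} = \frac{3397}{1176}$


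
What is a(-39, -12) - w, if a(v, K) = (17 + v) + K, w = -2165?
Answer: 2131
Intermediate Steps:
a(v, K) = 17 + K + v
a(-39, -12) - w = (17 - 12 - 39) - 1*(-2165) = -34 + 2165 = 2131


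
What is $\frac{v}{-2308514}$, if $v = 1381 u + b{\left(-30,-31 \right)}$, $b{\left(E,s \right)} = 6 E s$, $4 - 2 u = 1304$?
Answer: $\frac{446035}{1154257} \approx 0.38643$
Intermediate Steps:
$u = -650$ ($u = 2 - 652 = -650$)
$b{\left(E,s \right)} = 6 E s$
$v = -892070$ ($v = 1381 \left(-650\right) + 6 \left(-30\right) \left(-31\right) = -897650 + 5580 = -892070$)
$\frac{v}{-2308514} = - \frac{892070}{-2308514} = \left(-892070\right) \left(- \frac{1}{2308514}\right) = \frac{446035}{1154257}$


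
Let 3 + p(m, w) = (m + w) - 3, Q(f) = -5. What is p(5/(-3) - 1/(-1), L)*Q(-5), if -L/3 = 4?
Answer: 280/3 ≈ 93.333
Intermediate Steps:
L = -12 (L = -3*4 = -12)
p(m, w) = -6 + m + w (p(m, w) = -3 + ((m + w) - 3) = -3 + (-3 + m + w) = -6 + m + w)
p(5/(-3) - 1/(-1), L)*Q(-5) = (-6 + (5/(-3) - 1/(-1)) - 12)*(-5) = (-6 + (5*(-⅓) - 1*(-1)) - 12)*(-5) = (-6 + (-5/3 + 1) - 12)*(-5) = (-6 - ⅔ - 12)*(-5) = -56/3*(-5) = 280/3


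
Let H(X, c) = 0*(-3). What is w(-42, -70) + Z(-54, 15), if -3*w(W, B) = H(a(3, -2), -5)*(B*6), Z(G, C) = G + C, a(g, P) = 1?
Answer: -39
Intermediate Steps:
H(X, c) = 0
Z(G, C) = C + G
w(W, B) = 0 (w(W, B) = -0*B*6 = -0*6*B = -1/3*0 = 0)
w(-42, -70) + Z(-54, 15) = 0 + (15 - 54) = 0 - 39 = -39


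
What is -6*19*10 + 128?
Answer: -1012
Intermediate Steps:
-6*19*10 + 128 = -114*10 + 128 = -1140 + 128 = -1012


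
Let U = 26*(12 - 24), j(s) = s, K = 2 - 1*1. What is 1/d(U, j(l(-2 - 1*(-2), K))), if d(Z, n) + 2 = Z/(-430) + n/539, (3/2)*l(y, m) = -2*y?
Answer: -215/274 ≈ -0.78467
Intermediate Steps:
K = 1 (K = 2 - 1 = 1)
l(y, m) = -4*y/3 (l(y, m) = 2*(-2*y)/3 = -4*y/3)
U = -312 (U = 26*(-12) = -312)
d(Z, n) = -2 - Z/430 + n/539 (d(Z, n) = -2 + (Z/(-430) + n/539) = -2 + (Z*(-1/430) + n*(1/539)) = -2 + (-Z/430 + n/539) = -2 - Z/430 + n/539)
1/d(U, j(l(-2 - 1*(-2), K))) = 1/(-2 - 1/430*(-312) + (-4*(-2 - 1*(-2))/3)/539) = 1/(-2 + 156/215 + (-4*(-2 + 2)/3)/539) = 1/(-2 + 156/215 + (-4/3*0)/539) = 1/(-2 + 156/215 + (1/539)*0) = 1/(-2 + 156/215 + 0) = 1/(-274/215) = -215/274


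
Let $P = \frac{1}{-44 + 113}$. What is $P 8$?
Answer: $\frac{8}{69} \approx 0.11594$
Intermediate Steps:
$P = \frac{1}{69} \approx 0.014493$
$P 8 = \frac{1}{69} \cdot 8 = \frac{8}{69}$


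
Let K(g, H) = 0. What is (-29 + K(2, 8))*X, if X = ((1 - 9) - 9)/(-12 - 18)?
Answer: -493/30 ≈ -16.433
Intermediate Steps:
X = 17/30 (X = (-8 - 9)/(-30) = -17*(-1/30) = 17/30 ≈ 0.56667)
(-29 + K(2, 8))*X = (-29 + 0)*(17/30) = -29*17/30 = -493/30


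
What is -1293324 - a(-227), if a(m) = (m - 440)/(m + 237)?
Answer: -12932573/10 ≈ -1.2933e+6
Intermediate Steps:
a(m) = (-440 + m)/(237 + m)
-1293324 - a(-227) = -1293324 - (-440 - 227)/(237 - 227) = -1293324 - (-667)/10 = -1293324 - 1*(-667/10) = -1293324 + 667/10 = -12932573/10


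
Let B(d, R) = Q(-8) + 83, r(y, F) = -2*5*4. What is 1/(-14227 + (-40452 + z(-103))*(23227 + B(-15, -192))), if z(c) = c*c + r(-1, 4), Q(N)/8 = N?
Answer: -1/694674445 ≈ -1.4395e-9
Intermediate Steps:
r(y, F) = -40 (r(y, F) = -10*4 = -40)
Q(N) = 8*N
B(d, R) = 19 (B(d, R) = 8*(-8) + 83 = -64 + 83 = 19)
z(c) = -40 + c**2 (z(c) = c*c - 40 = c**2 - 40 = -40 + c**2)
1/(-14227 + (-40452 + z(-103))*(23227 + B(-15, -192))) = 1/(-14227 + (-40452 + (-40 + (-103)**2))*(23227 + 19)) = 1/(-14227 + (-40452 + (-40 + 10609))*23246) = 1/(-14227 + (-40452 + 10569)*23246) = 1/(-14227 - 29883*23246) = 1/(-14227 - 694660218) = 1/(-694674445) = -1/694674445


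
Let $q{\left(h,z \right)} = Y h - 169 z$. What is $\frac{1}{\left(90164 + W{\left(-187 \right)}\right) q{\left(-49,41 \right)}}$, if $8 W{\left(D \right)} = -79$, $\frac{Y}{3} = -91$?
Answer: $\frac{1}{581313798} \approx 1.7202 \cdot 10^{-9}$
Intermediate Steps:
$Y = -273$ ($Y = 3 \left(-91\right) = -273$)
$W{\left(D \right)} = - \frac{79}{8}$ ($W{\left(D \right)} = \frac{1}{8} \left(-79\right) = - \frac{79}{8}$)
$q{\left(h,z \right)} = - 273 h - 169 z$
$\frac{1}{\left(90164 + W{\left(-187 \right)}\right) q{\left(-49,41 \right)}} = \frac{1}{\left(90164 - \frac{79}{8}\right) \left(\left(-273\right) \left(-49\right) - 6929\right)} = \frac{1}{\frac{721233}{8} \left(13377 - 6929\right)} = \frac{8}{721233 \cdot 6448} = \frac{8}{721233} \cdot \frac{1}{6448} = \frac{1}{581313798}$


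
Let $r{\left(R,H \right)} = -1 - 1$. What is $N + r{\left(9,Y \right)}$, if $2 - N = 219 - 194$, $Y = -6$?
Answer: $-25$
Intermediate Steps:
$r{\left(R,H \right)} = -2$
$N = -23$ ($N = 2 - \left(219 - 194\right) = 2 - 25 = -23$)
$N + r{\left(9,Y \right)} = -23 - 2 = -25$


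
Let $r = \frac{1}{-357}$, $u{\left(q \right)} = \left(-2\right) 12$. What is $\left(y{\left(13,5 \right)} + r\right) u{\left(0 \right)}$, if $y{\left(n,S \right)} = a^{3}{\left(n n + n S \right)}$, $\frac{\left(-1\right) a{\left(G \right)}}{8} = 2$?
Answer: $\frac{11698184}{119} \approx 98304.0$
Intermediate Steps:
$u{\left(q \right)} = -24$
$a{\left(G \right)} = -16$ ($a{\left(G \right)} = \left(-8\right) 2 = -16$)
$y{\left(n,S \right)} = -4096$ ($y{\left(n,S \right)} = \left(-16\right)^{3} = -4096$)
$r = - \frac{1}{357} \approx -0.0028011$
$\left(y{\left(13,5 \right)} + r\right) u{\left(0 \right)} = \left(-4096 - \frac{1}{357}\right) \left(-24\right) = \left(- \frac{1462273}{357}\right) \left(-24\right) = \frac{11698184}{119}$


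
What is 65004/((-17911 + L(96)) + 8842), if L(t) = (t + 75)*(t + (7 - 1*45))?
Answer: 21668/283 ≈ 76.565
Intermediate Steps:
L(t) = (-38 + t)*(75 + t) (L(t) = (75 + t)*(t + (7 - 45)) = (75 + t)*(t - 38) = (75 + t)*(-38 + t) = (-38 + t)*(75 + t))
65004/((-17911 + L(96)) + 8842) = 65004/((-17911 + (-2850 + 96**2 + 37*96)) + 8842) = 65004/((-17911 + (-2850 + 9216 + 3552)) + 8842) = 65004/((-17911 + 9918) + 8842) = 65004/(-7993 + 8842) = 65004/849 = 65004*(1/849) = 21668/283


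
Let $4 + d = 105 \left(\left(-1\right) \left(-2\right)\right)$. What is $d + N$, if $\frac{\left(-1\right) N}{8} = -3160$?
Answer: $25486$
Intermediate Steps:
$N = 25280$ ($N = \left(-8\right) \left(-3160\right) = 25280$)
$d = 206$ ($d = -4 + 105 \left(\left(-1\right) \left(-2\right)\right) = -4 + 105 \cdot 2 = -4 + 210 = 206$)
$d + N = 206 + 25280 = 25486$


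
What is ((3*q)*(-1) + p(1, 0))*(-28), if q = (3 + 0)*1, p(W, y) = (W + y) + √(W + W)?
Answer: 224 - 28*√2 ≈ 184.40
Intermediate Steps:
p(W, y) = W + y + √2*√W (p(W, y) = (W + y) + √(2*W) = (W + y) + √2*√W = W + y + √2*√W)
q = 3 (q = 3*1 = 3)
((3*q)*(-1) + p(1, 0))*(-28) = ((3*3)*(-1) + (1 + 0 + √2*√1))*(-28) = (9*(-1) + (1 + 0 + √2*1))*(-28) = (-9 + (1 + 0 + √2))*(-28) = (-9 + (1 + √2))*(-28) = (-8 + √2)*(-28) = 224 - 28*√2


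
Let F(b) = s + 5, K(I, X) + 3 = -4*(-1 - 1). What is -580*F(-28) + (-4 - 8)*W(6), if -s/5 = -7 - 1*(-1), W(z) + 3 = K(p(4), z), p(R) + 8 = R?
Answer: -20324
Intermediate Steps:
p(R) = -8 + R
K(I, X) = 5 (K(I, X) = -3 - 4*(-1 - 1) = -3 - 4*(-2) = -3 + 8 = 5)
W(z) = 2 (W(z) = -3 + 5 = 2)
s = 30 (s = -5*(-7 - 1*(-1)) = -5*(-7 + 1) = -5*(-6) = 30)
F(b) = 35 (F(b) = 30 + 5 = 35)
-580*F(-28) + (-4 - 8)*W(6) = -580*35 + (-4 - 8)*2 = -20300 - 12*2 = -20300 - 24 = -20324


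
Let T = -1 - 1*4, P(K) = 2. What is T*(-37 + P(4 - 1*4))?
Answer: 175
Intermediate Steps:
T = -5 (T = -1 - 4 = -5)
T*(-37 + P(4 - 1*4)) = -5*(-37 + 2) = -5*(-35) = 175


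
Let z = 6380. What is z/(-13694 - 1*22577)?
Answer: -6380/36271 ≈ -0.17590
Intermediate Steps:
z/(-13694 - 1*22577) = 6380/(-13694 - 1*22577) = 6380/(-13694 - 22577) = 6380/(-36271) = 6380*(-1/36271) = -6380/36271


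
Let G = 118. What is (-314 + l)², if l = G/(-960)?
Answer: 22734306841/230400 ≈ 98673.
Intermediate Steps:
l = -59/480 (l = 118/(-960) = 118*(-1/960) = -59/480 ≈ -0.12292)
(-314 + l)² = (-314 - 59/480)² = (-150779/480)² = 22734306841/230400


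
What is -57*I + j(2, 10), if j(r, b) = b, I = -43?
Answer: 2461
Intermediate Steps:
-57*I + j(2, 10) = -57*(-43) + 10 = 2451 + 10 = 2461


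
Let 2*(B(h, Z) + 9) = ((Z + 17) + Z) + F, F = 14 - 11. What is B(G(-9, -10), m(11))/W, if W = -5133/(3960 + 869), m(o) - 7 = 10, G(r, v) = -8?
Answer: -28974/1711 ≈ -16.934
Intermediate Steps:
F = 3
m(o) = 17 (m(o) = 7 + 10 = 17)
B(h, Z) = 1 + Z (B(h, Z) = -9 + (((Z + 17) + Z) + 3)/2 = -9 + (((17 + Z) + Z) + 3)/2 = -9 + ((17 + 2*Z) + 3)/2 = -9 + (20 + 2*Z)/2 = -9 + (10 + Z) = 1 + Z)
W = -5133/4829 ≈ -1.0630
B(G(-9, -10), m(11))/W = (1 + 17)/(-5133/4829) = 18*(-4829/5133) = -28974/1711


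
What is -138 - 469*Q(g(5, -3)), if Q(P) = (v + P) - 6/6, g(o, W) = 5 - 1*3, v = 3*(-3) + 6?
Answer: 800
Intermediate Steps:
v = -3 (v = -9 + 6 = -3)
g(o, W) = 2 (g(o, W) = 5 - 3 = 2)
Q(P) = -4 + P (Q(P) = (-3 + P) - 6/6 = (-3 + P) - 6*⅙ = (-3 + P) - 1 = -4 + P)
-138 - 469*Q(g(5, -3)) = -138 - 469*(-4 + 2) = -138 - 469*(-2) = -138 + 938 = 800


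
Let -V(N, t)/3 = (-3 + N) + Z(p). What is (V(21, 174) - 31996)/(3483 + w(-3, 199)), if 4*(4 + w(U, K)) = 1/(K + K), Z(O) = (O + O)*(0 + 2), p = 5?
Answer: -51119120/5538569 ≈ -9.2297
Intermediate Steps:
Z(O) = 4*O (Z(O) = (2*O)*2 = 4*O)
w(U, K) = -4 + 1/(8*K) (w(U, K) = -4 + 1/(4*(K + K)) = -4 + 1/(4*((2*K))) = -4 + (1/(2*K))/4 = -4 + 1/(8*K))
V(N, t) = -51 - 3*N (V(N, t) = -3*((-3 + N) + 4*5) = -3*((-3 + N) + 20) = -3*(17 + N) = -51 - 3*N)
(V(21, 174) - 31996)/(3483 + w(-3, 199)) = ((-51 - 3*21) - 31996)/(3483 + (-4 + (⅛)/199)) = ((-51 - 63) - 31996)/(3483 + (-4 + (⅛)*(1/199))) = (-114 - 31996)/(3483 + (-4 + 1/1592)) = -32110/(3483 - 6367/1592) = -32110/5538569/1592 = -32110*1592/5538569 = -51119120/5538569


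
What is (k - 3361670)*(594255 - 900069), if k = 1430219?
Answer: 590664756114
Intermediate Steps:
(k - 3361670)*(594255 - 900069) = (1430219 - 3361670)*(594255 - 900069) = -1931451*(-305814) = 590664756114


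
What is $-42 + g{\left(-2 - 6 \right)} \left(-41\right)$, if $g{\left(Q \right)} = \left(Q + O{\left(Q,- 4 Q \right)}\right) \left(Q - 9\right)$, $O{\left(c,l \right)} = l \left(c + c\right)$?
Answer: $-362482$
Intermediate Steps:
$O{\left(c,l \right)} = 2 c l$ ($O{\left(c,l \right)} = l 2 c = 2 c l$)
$g{\left(Q \right)} = \left(-9 + Q\right) \left(Q - 8 Q^{2}\right)$ ($g{\left(Q \right)} = \left(Q + 2 Q \left(- 4 Q\right)\right) \left(Q - 9\right) = \left(Q - 8 Q^{2}\right) \left(-9 + Q\right) = \left(-9 + Q\right) \left(Q - 8 Q^{2}\right)$)
$-42 + g{\left(-2 - 6 \right)} \left(-41\right) = -42 + \left(-2 - 6\right) \left(-9 - 8 \left(-2 - 6\right)^{2} + 73 \left(-2 - 6\right)\right) \left(-41\right) = -42 + - 8 \left(-9 - 8 \left(-8\right)^{2} + 73 \left(-8\right)\right) \left(-41\right) = -42 + - 8 \left(-9 - 512 - 584\right) \left(-41\right) = -42 + \left(-8\right) \left(-1105\right) \left(-41\right) = -42 + 8840 \left(-41\right) = -42 - 362440 = -362482$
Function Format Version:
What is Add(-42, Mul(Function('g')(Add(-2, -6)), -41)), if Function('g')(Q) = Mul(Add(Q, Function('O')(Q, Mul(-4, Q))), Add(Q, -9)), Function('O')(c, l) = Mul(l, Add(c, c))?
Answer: -362482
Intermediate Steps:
Function('O')(c, l) = Mul(2, c, l) (Function('O')(c, l) = Mul(l, Mul(2, c)) = Mul(2, c, l))
Function('g')(Q) = Mul(Add(-9, Q), Add(Q, Mul(-8, Pow(Q, 2)))) (Function('g')(Q) = Mul(Add(Q, Mul(2, Q, Mul(-4, Q))), Add(Q, -9)) = Mul(Add(Q, Mul(-8, Pow(Q, 2))), Add(-9, Q)) = Mul(Add(-9, Q), Add(Q, Mul(-8, Pow(Q, 2)))))
Add(-42, Mul(Function('g')(Add(-2, -6)), -41)) = Add(-42, Mul(Mul(Add(-2, -6), Add(-9, Mul(-8, Pow(Add(-2, -6), 2)), Mul(73, Add(-2, -6)))), -41)) = Add(-42, Mul(Mul(-8, Add(-9, Mul(-8, Pow(-8, 2)), Mul(73, -8))), -41)) = Add(-42, Mul(Mul(-8, Add(-9, Mul(-8, 64), -584)), -41)) = Add(-42, Mul(Mul(-8, Add(-9, -512, -584)), -41)) = Add(-42, Mul(Mul(-8, -1105), -41)) = Add(-42, Mul(8840, -41)) = Add(-42, -362440) = -362482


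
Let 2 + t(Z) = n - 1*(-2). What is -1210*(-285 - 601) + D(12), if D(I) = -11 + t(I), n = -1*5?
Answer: 1072044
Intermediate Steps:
n = -5
t(Z) = -5 (t(Z) = -2 + (-5 - 1*(-2)) = -2 + (-5 + 2) = -2 - 3 = -5)
D(I) = -16 (D(I) = -11 - 5 = -16)
-1210*(-285 - 601) + D(12) = -1210*(-285 - 601) - 16 = -1210*(-886) - 16 = 1072060 - 16 = 1072044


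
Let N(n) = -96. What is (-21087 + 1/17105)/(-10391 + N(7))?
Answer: 360693134/179380135 ≈ 2.0108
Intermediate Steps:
(-21087 + 1/17105)/(-10391 + N(7)) = (-21087 + 1/17105)/(-10391 - 96) = (-21087 + 1/17105)/(-10487) = -360693134/17105*(-1/10487) = 360693134/179380135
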